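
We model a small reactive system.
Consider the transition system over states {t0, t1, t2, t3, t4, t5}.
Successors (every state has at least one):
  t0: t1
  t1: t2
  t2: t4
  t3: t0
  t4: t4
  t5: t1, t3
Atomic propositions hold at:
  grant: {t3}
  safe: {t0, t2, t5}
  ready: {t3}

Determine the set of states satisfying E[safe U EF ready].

EF ready: least fixpoint, start Z0 = {t3}, add states with some successor in Z. Z1 = {t3, t5}; fixed.
Sat(EF ready) = {t3, t5}
E[safe U EF ready]: least fixpoint, start Z0 = Sat(EF ready) = {t3, t5}, add states in Sat(safe) with some successor in Z. Already a fixed point.
Sat(E[safe U EF ready]) = {t3, t5}

{t3, t5}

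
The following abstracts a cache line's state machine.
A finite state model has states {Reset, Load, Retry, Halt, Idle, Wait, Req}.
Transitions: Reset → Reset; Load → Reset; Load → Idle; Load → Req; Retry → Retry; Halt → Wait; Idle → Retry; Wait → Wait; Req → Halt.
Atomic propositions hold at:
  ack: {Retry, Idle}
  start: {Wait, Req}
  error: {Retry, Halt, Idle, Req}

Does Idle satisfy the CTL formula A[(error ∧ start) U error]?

Sat(error ∧ start) = {Req}
A[(error ∧ start) U error]: least fixpoint, start Z0 = Sat(error) = {Retry, Halt, Idle, Req}, add states in Sat(error ∧ start) with every successor in Z. Already a fixed point.
Sat(A[(error ∧ start) U error]) = {Retry, Halt, Idle, Req}
Idle ∈ Sat(A[(error ∧ start) U error]) = {Retry, Halt, Idle, Req}, so the formula holds at Idle.

Yes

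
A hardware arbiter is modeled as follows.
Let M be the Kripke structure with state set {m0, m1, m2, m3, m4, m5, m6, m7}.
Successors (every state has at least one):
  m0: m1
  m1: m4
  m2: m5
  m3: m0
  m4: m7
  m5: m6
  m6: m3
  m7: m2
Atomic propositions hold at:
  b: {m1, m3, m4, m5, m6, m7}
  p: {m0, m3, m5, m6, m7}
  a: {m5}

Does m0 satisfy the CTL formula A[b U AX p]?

Sat(AX p) = {s : every successor in {m0, m3, m5, m6, m7}} = {m2, m3, m4, m5, m6}
A[b U AX p]: least fixpoint, start Z0 = Sat(AX p) = {m2, m3, m4, m5, m6}, add states in Sat(b) with every successor in Z. Z1 = {m1, m2, m3, m4, m5, m6, m7}; fixed.
Sat(A[b U AX p]) = {m1, m2, m3, m4, m5, m6, m7}
m0 ∉ Sat(A[b U AX p]) = {m1, m2, m3, m4, m5, m6, m7}, so the formula does not hold at m0.

No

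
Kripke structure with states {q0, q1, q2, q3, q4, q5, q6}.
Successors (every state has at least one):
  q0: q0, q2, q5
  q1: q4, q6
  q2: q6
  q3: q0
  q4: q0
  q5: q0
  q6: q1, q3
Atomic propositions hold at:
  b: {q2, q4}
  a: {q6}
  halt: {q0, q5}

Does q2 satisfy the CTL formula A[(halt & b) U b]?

Sat(halt & b) = ∅
A[(halt & b) U b]: least fixpoint, start Z0 = Sat(b) = {q2, q4}, add states in Sat(halt & b) with every successor in Z. Already a fixed point.
Sat(A[(halt & b) U b]) = {q2, q4}
q2 ∈ Sat(A[(halt & b) U b]) = {q2, q4}, so the formula holds at q2.

Yes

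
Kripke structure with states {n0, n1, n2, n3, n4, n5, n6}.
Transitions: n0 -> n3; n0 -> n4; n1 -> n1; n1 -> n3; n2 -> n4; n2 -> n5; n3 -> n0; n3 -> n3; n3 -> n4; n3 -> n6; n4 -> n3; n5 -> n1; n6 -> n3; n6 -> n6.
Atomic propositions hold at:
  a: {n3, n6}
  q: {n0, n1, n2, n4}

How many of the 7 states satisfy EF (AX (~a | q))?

2

Sat(~a) = {n0, n1, n2, n4, n5}
Sat(~a | q) = {n0, n1, n2, n4, n5}
Sat(AX (~a | q)) = {s : every successor in {n0, n1, n2, n4, n5}} = {n2, n5}
EF (AX (~a | q)): least fixpoint, start Z0 = {n2, n5}, add states with some successor in Z. Already a fixed point.
Sat(EF (AX (~a | q))) = {n2, n5}
|Sat(EF (AX (~a | q)))| = |{n2, n5}| = 2.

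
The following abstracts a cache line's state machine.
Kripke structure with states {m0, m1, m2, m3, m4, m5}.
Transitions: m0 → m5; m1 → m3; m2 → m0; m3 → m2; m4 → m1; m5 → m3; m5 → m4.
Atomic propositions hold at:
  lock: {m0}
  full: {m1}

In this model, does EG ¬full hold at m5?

Yes

Sat(¬full) = {m0, m2, m3, m4, m5}
EG ¬full: greatest fixpoint, start Z0 = {m0, m2, m3, m4, m5}, keep only states in Sat with some successor in Z. Z1 = {m0, m2, m3, m5}; fixed.
Sat(EG ¬full) = {m0, m2, m3, m5}
m5 ∈ Sat(EG ¬full) = {m0, m2, m3, m5}, so the formula holds at m5.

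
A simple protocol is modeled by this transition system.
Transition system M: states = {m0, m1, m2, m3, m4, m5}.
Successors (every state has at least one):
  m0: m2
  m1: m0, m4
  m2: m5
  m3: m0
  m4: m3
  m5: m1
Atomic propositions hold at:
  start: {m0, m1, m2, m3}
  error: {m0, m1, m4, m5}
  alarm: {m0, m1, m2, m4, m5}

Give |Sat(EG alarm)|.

4

EG alarm: greatest fixpoint, start Z0 = {m0, m1, m2, m4, m5}, keep only states in Sat with some successor in Z. Z1 = {m0, m1, m2, m5}; fixed.
Sat(EG alarm) = {m0, m1, m2, m5}
|Sat(EG alarm)| = |{m0, m1, m2, m5}| = 4.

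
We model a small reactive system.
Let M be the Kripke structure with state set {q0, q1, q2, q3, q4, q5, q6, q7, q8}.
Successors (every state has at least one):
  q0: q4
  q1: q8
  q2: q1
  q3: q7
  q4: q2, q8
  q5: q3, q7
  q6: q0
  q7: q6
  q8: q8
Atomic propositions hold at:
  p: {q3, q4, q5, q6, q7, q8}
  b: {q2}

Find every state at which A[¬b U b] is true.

{q2}

Sat(¬b) = {q0, q1, q3, q4, q5, q6, q7, q8}
A[¬b U b]: least fixpoint, start Z0 = Sat(b) = {q2}, add states in Sat(¬b) with every successor in Z. Already a fixed point.
Sat(A[¬b U b]) = {q2}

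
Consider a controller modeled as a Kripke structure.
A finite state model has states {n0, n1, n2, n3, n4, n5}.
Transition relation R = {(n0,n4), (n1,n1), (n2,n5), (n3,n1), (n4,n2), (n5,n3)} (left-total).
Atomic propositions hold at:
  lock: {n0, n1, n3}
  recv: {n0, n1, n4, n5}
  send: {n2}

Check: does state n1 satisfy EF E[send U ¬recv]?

No

Sat(¬recv) = {n2, n3}
E[send U ¬recv]: least fixpoint, start Z0 = Sat(¬recv) = {n2, n3}, add states in Sat(send) with some successor in Z. Already a fixed point.
Sat(E[send U ¬recv]) = {n2, n3}
EF E[send U ¬recv]: least fixpoint, start Z0 = {n2, n3}, add states with some successor in Z. Z1 = {n2, n3, n4, n5}; Z2 = {n0, n2, n3, n4, n5}; fixed.
Sat(EF E[send U ¬recv]) = {n0, n2, n3, n4, n5}
n1 ∉ Sat(EF E[send U ¬recv]) = {n0, n2, n3, n4, n5}, so the formula does not hold at n1.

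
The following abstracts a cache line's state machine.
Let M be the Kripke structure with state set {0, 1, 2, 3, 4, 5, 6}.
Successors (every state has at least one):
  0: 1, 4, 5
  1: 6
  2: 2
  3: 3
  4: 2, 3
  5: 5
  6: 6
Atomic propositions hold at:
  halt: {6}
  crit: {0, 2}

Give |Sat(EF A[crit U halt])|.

A[crit U halt]: least fixpoint, start Z0 = Sat(halt) = {6}, add states in Sat(crit) with every successor in Z. Already a fixed point.
Sat(A[crit U halt]) = {6}
EF A[crit U halt]: least fixpoint, start Z0 = {6}, add states with some successor in Z. Z1 = {1, 6}; Z2 = {0, 1, 6}; fixed.
Sat(EF A[crit U halt]) = {0, 1, 6}
|Sat(EF A[crit U halt])| = |{0, 1, 6}| = 3.

3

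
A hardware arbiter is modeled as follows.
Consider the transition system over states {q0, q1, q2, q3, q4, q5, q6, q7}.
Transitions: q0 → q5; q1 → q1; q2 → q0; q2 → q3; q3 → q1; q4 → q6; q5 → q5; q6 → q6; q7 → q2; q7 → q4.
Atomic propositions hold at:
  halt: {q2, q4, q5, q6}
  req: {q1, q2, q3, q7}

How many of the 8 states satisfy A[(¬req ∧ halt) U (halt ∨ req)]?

Sat(¬req) = {q0, q4, q5, q6}
Sat(¬req ∧ halt) = {q4, q5, q6}
Sat(halt ∨ req) = {q1, q2, q3, q4, q5, q6, q7}
A[(¬req ∧ halt) U (halt ∨ req)]: least fixpoint, start Z0 = Sat((halt ∨ req)) = {q1, q2, q3, q4, q5, q6, q7}, add states in Sat(¬req ∧ halt) with every successor in Z. Already a fixed point.
Sat(A[(¬req ∧ halt) U (halt ∨ req)]) = {q1, q2, q3, q4, q5, q6, q7}
|Sat(A[(¬req ∧ halt) U (halt ∨ req)])| = |{q1, q2, q3, q4, q5, q6, q7}| = 7.

7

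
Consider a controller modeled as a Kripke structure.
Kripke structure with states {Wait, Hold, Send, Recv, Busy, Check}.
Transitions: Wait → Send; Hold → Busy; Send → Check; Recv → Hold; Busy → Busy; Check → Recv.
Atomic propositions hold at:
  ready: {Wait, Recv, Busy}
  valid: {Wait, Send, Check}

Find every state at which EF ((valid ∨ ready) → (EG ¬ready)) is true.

Sat(valid ∨ ready) = {Wait, Send, Recv, Busy, Check}
Sat(¬ready) = {Hold, Send, Check}
EG ¬ready: greatest fixpoint, start Z0 = {Hold, Send, Check}, keep only states in Sat with some successor in Z. Z1 = {Send}; Z2 = ∅; fixed.
Sat(EG ¬ready) = ∅
Sat((valid ∨ ready) → (EG ¬ready)) = {Hold}
EF ((valid ∨ ready) → (EG ¬ready)): least fixpoint, start Z0 = {Hold}, add states with some successor in Z. Z1 = {Hold, Recv}; Z2 = {Hold, Recv, Check}; Z3 = {Hold, Send, Recv, Check}; Z4 = {Wait, Hold, Send, Recv, Check}; fixed.
Sat(EF ((valid ∨ ready) → (EG ¬ready))) = {Wait, Hold, Send, Recv, Check}

{Wait, Hold, Send, Recv, Check}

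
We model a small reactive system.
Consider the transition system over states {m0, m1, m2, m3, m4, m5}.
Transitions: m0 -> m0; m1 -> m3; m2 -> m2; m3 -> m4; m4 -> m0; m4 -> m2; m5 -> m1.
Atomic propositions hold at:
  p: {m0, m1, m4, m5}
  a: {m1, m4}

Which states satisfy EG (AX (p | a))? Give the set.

Sat(p | a) = {m0, m1, m4, m5}
Sat(AX (p | a)) = {s : every successor in {m0, m1, m4, m5}} = {m0, m3, m5}
EG (AX (p | a)): greatest fixpoint, start Z0 = {m0, m3, m5}, keep only states in Sat with some successor in Z. Z1 = {m0}; fixed.
Sat(EG (AX (p | a))) = {m0}

{m0}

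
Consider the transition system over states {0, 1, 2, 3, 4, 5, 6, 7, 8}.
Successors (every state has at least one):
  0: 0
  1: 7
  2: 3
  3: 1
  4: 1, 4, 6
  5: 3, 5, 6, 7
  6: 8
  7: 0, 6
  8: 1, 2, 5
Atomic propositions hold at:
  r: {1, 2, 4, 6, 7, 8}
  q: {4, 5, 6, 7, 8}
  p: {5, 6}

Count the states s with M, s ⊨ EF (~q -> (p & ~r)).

Sat(~q) = {0, 1, 2, 3}
Sat(~r) = {0, 3, 5}
Sat(p & ~r) = {5}
Sat(~q -> (p & ~r)) = {4, 5, 6, 7, 8}
EF (~q -> (p & ~r)): least fixpoint, start Z0 = {4, 5, 6, 7, 8}, add states with some successor in Z. Z1 = {1, 4, 5, 6, 7, 8}; Z2 = {1, 3, 4, 5, 6, 7, 8}; Z3 = {1, 2, 3, 4, 5, 6, 7, 8}; fixed.
Sat(EF (~q -> (p & ~r))) = {1, 2, 3, 4, 5, 6, 7, 8}
|Sat(EF (~q -> (p & ~r)))| = |{1, 2, 3, 4, 5, 6, 7, 8}| = 8.

8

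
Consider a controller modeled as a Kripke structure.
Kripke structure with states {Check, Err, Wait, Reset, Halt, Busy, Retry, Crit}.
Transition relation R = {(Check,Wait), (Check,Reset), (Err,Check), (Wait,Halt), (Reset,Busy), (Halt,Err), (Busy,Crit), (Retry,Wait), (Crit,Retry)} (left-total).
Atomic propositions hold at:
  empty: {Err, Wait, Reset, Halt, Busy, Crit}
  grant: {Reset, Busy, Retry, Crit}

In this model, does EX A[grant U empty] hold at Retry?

A[grant U empty]: least fixpoint, start Z0 = Sat(empty) = {Err, Wait, Reset, Halt, Busy, Crit}, add states in Sat(grant) with every successor in Z. Z1 = {Err, Wait, Reset, Halt, Busy, Retry, Crit}; fixed.
Sat(A[grant U empty]) = {Err, Wait, Reset, Halt, Busy, Retry, Crit}
Sat(EX A[grant U empty]) = {s : some successor in {Err, Wait, Reset, Halt, Busy, Retry, Crit}} = {Check, Wait, Reset, Halt, Busy, Retry, Crit}
Retry ∈ Sat(EX A[grant U empty]) = {Check, Wait, Reset, Halt, Busy, Retry, Crit}, so the formula holds at Retry.

Yes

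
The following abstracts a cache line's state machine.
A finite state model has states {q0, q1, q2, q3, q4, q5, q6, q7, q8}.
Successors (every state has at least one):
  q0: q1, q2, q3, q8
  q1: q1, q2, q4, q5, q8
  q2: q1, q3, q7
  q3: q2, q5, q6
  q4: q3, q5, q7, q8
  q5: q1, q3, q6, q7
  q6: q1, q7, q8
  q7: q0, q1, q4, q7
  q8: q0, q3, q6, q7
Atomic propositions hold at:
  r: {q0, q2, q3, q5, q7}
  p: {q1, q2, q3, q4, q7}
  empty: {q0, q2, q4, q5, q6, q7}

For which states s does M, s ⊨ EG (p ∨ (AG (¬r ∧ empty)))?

{q1, q2, q3, q4, q7}

Sat(¬r) = {q1, q4, q6, q8}
Sat(¬r ∧ empty) = {q4, q6}
AG (¬r ∧ empty): greatest fixpoint, start Z0 = {q4, q6}, keep only states in Sat with every successor in Z. Z1 = ∅; fixed.
Sat(AG (¬r ∧ empty)) = ∅
Sat(p ∨ (AG (¬r ∧ empty))) = {q1, q2, q3, q4, q7}
EG (p ∨ (AG (¬r ∧ empty))): greatest fixpoint, start Z0 = {q1, q2, q3, q4, q7}, keep only states in Sat with some successor in Z. Already a fixed point.
Sat(EG (p ∨ (AG (¬r ∧ empty)))) = {q1, q2, q3, q4, q7}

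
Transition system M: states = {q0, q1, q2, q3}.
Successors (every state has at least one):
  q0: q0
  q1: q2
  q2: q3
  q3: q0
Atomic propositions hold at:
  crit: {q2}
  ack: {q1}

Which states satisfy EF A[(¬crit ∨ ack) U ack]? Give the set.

{q1}

Sat(¬crit) = {q0, q1, q3}
Sat(¬crit ∨ ack) = {q0, q1, q3}
A[(¬crit ∨ ack) U ack]: least fixpoint, start Z0 = Sat(ack) = {q1}, add states in Sat(¬crit ∨ ack) with every successor in Z. Already a fixed point.
Sat(A[(¬crit ∨ ack) U ack]) = {q1}
EF A[(¬crit ∨ ack) U ack]: least fixpoint, start Z0 = {q1}, add states with some successor in Z. Already a fixed point.
Sat(EF A[(¬crit ∨ ack) U ack]) = {q1}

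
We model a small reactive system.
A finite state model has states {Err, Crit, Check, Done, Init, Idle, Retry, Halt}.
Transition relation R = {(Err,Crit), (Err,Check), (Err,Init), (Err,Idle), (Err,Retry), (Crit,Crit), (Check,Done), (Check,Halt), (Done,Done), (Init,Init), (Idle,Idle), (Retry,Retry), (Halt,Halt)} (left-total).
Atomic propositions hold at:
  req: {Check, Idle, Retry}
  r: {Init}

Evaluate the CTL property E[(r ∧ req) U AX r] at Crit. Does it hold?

No

Sat(r ∧ req) = ∅
Sat(AX r) = {s : every successor in {Init}} = {Init}
E[(r ∧ req) U AX r]: least fixpoint, start Z0 = Sat(AX r) = {Init}, add states in Sat(r ∧ req) with some successor in Z. Already a fixed point.
Sat(E[(r ∧ req) U AX r]) = {Init}
Crit ∉ Sat(E[(r ∧ req) U AX r]) = {Init}, so the formula does not hold at Crit.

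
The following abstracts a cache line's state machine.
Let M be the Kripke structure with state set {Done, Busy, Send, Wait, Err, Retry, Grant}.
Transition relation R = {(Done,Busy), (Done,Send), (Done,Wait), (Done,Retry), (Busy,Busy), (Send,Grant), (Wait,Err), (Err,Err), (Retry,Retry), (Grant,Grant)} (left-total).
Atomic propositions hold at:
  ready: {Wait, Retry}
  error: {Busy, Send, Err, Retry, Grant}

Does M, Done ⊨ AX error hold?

No

Sat(AX error) = {s : every successor in {Busy, Send, Err, Retry, Grant}} = {Busy, Send, Wait, Err, Retry, Grant}
Done ∉ Sat(AX error) = {Busy, Send, Wait, Err, Retry, Grant}, so the formula does not hold at Done.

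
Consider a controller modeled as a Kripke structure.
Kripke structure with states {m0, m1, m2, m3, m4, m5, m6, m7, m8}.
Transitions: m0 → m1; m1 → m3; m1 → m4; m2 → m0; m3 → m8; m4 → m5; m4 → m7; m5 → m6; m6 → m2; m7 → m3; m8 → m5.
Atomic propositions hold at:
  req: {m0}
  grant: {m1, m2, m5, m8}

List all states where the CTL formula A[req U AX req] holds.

{m2}

Sat(AX req) = {s : every successor in {m0}} = {m2}
A[req U AX req]: least fixpoint, start Z0 = Sat(AX req) = {m2}, add states in Sat(req) with every successor in Z. Already a fixed point.
Sat(A[req U AX req]) = {m2}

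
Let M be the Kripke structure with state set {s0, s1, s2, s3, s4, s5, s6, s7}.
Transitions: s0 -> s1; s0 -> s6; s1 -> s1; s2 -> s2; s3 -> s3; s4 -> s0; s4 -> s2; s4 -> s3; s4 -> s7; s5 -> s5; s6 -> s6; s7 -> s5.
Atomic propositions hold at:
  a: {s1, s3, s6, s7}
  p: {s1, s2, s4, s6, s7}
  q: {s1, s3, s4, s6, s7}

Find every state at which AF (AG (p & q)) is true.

Sat(p & q) = {s1, s4, s6, s7}
AG (p & q): greatest fixpoint, start Z0 = {s1, s4, s6, s7}, keep only states in Sat with every successor in Z. Z1 = {s1, s6}; fixed.
Sat(AG (p & q)) = {s1, s6}
AF (AG (p & q)): least fixpoint, start Z0 = {s1, s6}, add states with every successor in Z. Z1 = {s0, s1, s6}; fixed.
Sat(AF (AG (p & q))) = {s0, s1, s6}

{s0, s1, s6}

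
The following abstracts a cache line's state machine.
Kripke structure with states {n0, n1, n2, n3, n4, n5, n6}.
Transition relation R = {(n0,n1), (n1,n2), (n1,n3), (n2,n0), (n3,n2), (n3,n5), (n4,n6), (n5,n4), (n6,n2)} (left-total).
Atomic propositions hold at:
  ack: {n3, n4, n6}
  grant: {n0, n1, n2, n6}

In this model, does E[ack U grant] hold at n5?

E[ack U grant]: least fixpoint, start Z0 = Sat(grant) = {n0, n1, n2, n6}, add states in Sat(ack) with some successor in Z. Z1 = {n0, n1, n2, n3, n4, n6}; fixed.
Sat(E[ack U grant]) = {n0, n1, n2, n3, n4, n6}
n5 ∉ Sat(E[ack U grant]) = {n0, n1, n2, n3, n4, n6}, so the formula does not hold at n5.

No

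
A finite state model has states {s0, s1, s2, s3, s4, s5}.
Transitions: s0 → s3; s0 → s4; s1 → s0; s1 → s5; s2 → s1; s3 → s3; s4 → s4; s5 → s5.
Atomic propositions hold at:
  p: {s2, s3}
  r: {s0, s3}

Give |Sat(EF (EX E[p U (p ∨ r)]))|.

4

Sat(p ∨ r) = {s0, s2, s3}
E[p U (p ∨ r)]: least fixpoint, start Z0 = Sat((p ∨ r)) = {s0, s2, s3}, add states in Sat(p) with some successor in Z. Already a fixed point.
Sat(E[p U (p ∨ r)]) = {s0, s2, s3}
Sat(EX E[p U (p ∨ r)]) = {s : some successor in {s0, s2, s3}} = {s0, s1, s3}
EF (EX E[p U (p ∨ r)]): least fixpoint, start Z0 = {s0, s1, s3}, add states with some successor in Z. Z1 = {s0, s1, s2, s3}; fixed.
Sat(EF (EX E[p U (p ∨ r)])) = {s0, s1, s2, s3}
|Sat(EF (EX E[p U (p ∨ r)]))| = |{s0, s1, s2, s3}| = 4.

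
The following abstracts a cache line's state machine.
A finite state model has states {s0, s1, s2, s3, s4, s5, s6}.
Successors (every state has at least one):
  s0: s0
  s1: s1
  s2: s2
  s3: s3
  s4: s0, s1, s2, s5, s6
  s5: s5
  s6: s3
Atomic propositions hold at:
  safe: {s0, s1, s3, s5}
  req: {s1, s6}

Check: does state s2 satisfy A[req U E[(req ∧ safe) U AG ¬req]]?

Sat(req ∧ safe) = {s1}
Sat(¬req) = {s0, s2, s3, s4, s5}
AG ¬req: greatest fixpoint, start Z0 = {s0, s2, s3, s4, s5}, keep only states in Sat with every successor in Z. Z1 = {s0, s2, s3, s5}; fixed.
Sat(AG ¬req) = {s0, s2, s3, s5}
E[(req ∧ safe) U AG ¬req]: least fixpoint, start Z0 = Sat(AG ¬req) = {s0, s2, s3, s5}, add states in Sat(req ∧ safe) with some successor in Z. Already a fixed point.
Sat(E[(req ∧ safe) U AG ¬req]) = {s0, s2, s3, s5}
A[req U E[(req ∧ safe) U AG ¬req]]: least fixpoint, start Z0 = Sat(E[(req ∧ safe) U AG ¬req]) = {s0, s2, s3, s5}, add states in Sat(req) with every successor in Z. Z1 = {s0, s2, s3, s5, s6}; fixed.
Sat(A[req U E[(req ∧ safe) U AG ¬req]]) = {s0, s2, s3, s5, s6}
s2 ∈ Sat(A[req U E[(req ∧ safe) U AG ¬req]]) = {s0, s2, s3, s5, s6}, so the formula holds at s2.

Yes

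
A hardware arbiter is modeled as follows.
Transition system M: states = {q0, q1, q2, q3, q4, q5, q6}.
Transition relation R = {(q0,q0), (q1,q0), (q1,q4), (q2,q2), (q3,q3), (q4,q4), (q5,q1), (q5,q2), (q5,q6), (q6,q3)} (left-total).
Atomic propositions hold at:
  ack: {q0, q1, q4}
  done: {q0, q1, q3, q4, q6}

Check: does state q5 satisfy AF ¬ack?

Yes

Sat(¬ack) = {q2, q3, q5, q6}
AF ¬ack: least fixpoint, start Z0 = {q2, q3, q5, q6}, add states with every successor in Z. Already a fixed point.
Sat(AF ¬ack) = {q2, q3, q5, q6}
q5 ∈ Sat(AF ¬ack) = {q2, q3, q5, q6}, so the formula holds at q5.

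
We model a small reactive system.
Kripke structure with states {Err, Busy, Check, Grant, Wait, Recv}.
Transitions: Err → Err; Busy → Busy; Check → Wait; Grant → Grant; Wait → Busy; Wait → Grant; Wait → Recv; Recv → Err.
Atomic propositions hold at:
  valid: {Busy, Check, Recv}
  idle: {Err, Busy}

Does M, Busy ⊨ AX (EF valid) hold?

Yes

EF valid: least fixpoint, start Z0 = {Busy, Check, Recv}, add states with some successor in Z. Z1 = {Busy, Check, Wait, Recv}; fixed.
Sat(EF valid) = {Busy, Check, Wait, Recv}
Sat(AX (EF valid)) = {s : every successor in {Busy, Check, Wait, Recv}} = {Busy, Check}
Busy ∈ Sat(AX (EF valid)) = {Busy, Check}, so the formula holds at Busy.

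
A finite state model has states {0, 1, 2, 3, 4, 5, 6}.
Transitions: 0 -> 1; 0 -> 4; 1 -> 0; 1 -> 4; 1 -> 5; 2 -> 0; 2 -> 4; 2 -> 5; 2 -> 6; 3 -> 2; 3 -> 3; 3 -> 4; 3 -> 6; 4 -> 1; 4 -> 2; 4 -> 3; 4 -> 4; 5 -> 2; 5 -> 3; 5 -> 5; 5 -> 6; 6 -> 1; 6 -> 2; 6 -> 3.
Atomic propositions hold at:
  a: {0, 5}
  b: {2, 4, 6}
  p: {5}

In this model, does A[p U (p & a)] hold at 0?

No

Sat(p & a) = {5}
A[p U (p & a)]: least fixpoint, start Z0 = Sat((p & a)) = {5}, add states in Sat(p) with every successor in Z. Already a fixed point.
Sat(A[p U (p & a)]) = {5}
0 ∉ Sat(A[p U (p & a)]) = {5}, so the formula does not hold at 0.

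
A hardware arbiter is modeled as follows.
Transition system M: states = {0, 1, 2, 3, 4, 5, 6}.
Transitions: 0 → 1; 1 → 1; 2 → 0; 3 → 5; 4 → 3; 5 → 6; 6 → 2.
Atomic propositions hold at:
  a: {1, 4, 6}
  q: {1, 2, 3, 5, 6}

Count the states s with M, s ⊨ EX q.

6

Sat(EX q) = {s : some successor in {1, 2, 3, 5, 6}} = {0, 1, 3, 4, 5, 6}
|Sat(EX q)| = |{0, 1, 3, 4, 5, 6}| = 6.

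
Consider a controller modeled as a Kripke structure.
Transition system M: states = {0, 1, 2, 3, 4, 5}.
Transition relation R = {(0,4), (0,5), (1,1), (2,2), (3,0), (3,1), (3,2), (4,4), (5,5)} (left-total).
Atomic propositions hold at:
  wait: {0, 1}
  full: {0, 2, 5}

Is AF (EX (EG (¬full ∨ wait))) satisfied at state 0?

Sat(¬full) = {1, 3, 4}
Sat(¬full ∨ wait) = {0, 1, 3, 4}
EG (¬full ∨ wait): greatest fixpoint, start Z0 = {0, 1, 3, 4}, keep only states in Sat with some successor in Z. Already a fixed point.
Sat(EG (¬full ∨ wait)) = {0, 1, 3, 4}
Sat(EX (EG (¬full ∨ wait))) = {s : some successor in {0, 1, 3, 4}} = {0, 1, 3, 4}
AF (EX (EG (¬full ∨ wait))): least fixpoint, start Z0 = {0, 1, 3, 4}, add states with every successor in Z. Already a fixed point.
Sat(AF (EX (EG (¬full ∨ wait)))) = {0, 1, 3, 4}
0 ∈ Sat(AF (EX (EG (¬full ∨ wait)))) = {0, 1, 3, 4}, so the formula holds at 0.

Yes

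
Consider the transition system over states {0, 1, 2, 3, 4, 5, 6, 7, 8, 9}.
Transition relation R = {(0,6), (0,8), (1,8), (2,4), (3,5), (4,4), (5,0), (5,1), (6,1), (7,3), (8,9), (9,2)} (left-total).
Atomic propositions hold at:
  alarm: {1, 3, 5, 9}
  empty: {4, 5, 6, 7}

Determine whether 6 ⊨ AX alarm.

Yes

Sat(AX alarm) = {s : every successor in {1, 3, 5, 9}} = {3, 6, 7, 8}
6 ∈ Sat(AX alarm) = {3, 6, 7, 8}, so the formula holds at 6.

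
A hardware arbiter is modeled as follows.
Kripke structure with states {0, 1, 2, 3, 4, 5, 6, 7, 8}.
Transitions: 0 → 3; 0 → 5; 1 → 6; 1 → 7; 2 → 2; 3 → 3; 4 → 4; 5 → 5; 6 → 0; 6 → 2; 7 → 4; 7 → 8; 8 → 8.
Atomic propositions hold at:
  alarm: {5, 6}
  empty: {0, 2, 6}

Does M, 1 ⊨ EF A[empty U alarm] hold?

A[empty U alarm]: least fixpoint, start Z0 = Sat(alarm) = {5, 6}, add states in Sat(empty) with every successor in Z. Already a fixed point.
Sat(A[empty U alarm]) = {5, 6}
EF A[empty U alarm]: least fixpoint, start Z0 = {5, 6}, add states with some successor in Z. Z1 = {0, 1, 5, 6}; fixed.
Sat(EF A[empty U alarm]) = {0, 1, 5, 6}
1 ∈ Sat(EF A[empty U alarm]) = {0, 1, 5, 6}, so the formula holds at 1.

Yes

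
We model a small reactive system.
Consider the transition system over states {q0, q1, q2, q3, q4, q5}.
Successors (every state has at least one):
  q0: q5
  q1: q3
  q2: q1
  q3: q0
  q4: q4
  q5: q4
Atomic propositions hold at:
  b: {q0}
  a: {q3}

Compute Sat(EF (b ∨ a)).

{q0, q1, q2, q3}

Sat(b ∨ a) = {q0, q3}
EF (b ∨ a): least fixpoint, start Z0 = {q0, q3}, add states with some successor in Z. Z1 = {q0, q1, q3}; Z2 = {q0, q1, q2, q3}; fixed.
Sat(EF (b ∨ a)) = {q0, q1, q2, q3}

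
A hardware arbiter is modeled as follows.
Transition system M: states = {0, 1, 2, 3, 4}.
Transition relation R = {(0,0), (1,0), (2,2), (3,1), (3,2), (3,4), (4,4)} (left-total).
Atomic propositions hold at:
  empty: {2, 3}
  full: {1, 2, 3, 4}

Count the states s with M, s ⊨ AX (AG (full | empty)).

2

Sat(full | empty) = {1, 2, 3, 4}
AG (full | empty): greatest fixpoint, start Z0 = {1, 2, 3, 4}, keep only states in Sat with every successor in Z. Z1 = {2, 3, 4}; Z2 = {2, 4}; fixed.
Sat(AG (full | empty)) = {2, 4}
Sat(AX (AG (full | empty))) = {s : every successor in {2, 4}} = {2, 4}
|Sat(AX (AG (full | empty)))| = |{2, 4}| = 2.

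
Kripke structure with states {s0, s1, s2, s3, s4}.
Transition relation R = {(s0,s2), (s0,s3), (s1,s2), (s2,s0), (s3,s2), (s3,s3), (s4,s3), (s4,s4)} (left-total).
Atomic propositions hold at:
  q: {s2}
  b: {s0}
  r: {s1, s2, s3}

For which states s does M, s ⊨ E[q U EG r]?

EG r: greatest fixpoint, start Z0 = {s1, s2, s3}, keep only states in Sat with some successor in Z. Z1 = {s1, s3}; Z2 = {s3}; fixed.
Sat(EG r) = {s3}
E[q U EG r]: least fixpoint, start Z0 = Sat(EG r) = {s3}, add states in Sat(q) with some successor in Z. Already a fixed point.
Sat(E[q U EG r]) = {s3}

{s3}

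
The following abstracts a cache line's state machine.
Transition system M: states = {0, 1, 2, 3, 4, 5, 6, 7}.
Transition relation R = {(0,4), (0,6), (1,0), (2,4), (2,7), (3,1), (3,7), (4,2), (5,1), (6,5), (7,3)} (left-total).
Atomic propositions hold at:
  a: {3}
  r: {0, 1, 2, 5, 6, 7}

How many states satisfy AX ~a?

Sat(~a) = {0, 1, 2, 4, 5, 6, 7}
Sat(AX ~a) = {s : every successor in {0, 1, 2, 4, 5, 6, 7}} = {0, 1, 2, 3, 4, 5, 6}
|Sat(AX ~a)| = |{0, 1, 2, 3, 4, 5, 6}| = 7.

7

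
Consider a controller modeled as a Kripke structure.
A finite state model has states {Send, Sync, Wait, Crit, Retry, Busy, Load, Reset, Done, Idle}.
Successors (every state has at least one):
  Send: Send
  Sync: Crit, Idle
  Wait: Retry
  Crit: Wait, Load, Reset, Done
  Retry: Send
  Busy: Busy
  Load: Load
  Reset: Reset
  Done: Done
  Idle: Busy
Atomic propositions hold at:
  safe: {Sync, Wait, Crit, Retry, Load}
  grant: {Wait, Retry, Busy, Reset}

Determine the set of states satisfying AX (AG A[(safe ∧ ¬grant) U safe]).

Sat(¬grant) = {Send, Sync, Crit, Load, Done, Idle}
Sat(safe ∧ ¬grant) = {Sync, Crit, Load}
A[(safe ∧ ¬grant) U safe]: least fixpoint, start Z0 = Sat(safe) = {Sync, Wait, Crit, Retry, Load}, add states in Sat(safe ∧ ¬grant) with every successor in Z. Already a fixed point.
Sat(A[(safe ∧ ¬grant) U safe]) = {Sync, Wait, Crit, Retry, Load}
AG A[(safe ∧ ¬grant) U safe]: greatest fixpoint, start Z0 = {Sync, Wait, Crit, Retry, Load}, keep only states in Sat with every successor in Z. Z1 = {Wait, Load}; Z2 = {Load}; fixed.
Sat(AG A[(safe ∧ ¬grant) U safe]) = {Load}
Sat(AX (AG A[(safe ∧ ¬grant) U safe])) = {s : every successor in {Load}} = {Load}

{Load}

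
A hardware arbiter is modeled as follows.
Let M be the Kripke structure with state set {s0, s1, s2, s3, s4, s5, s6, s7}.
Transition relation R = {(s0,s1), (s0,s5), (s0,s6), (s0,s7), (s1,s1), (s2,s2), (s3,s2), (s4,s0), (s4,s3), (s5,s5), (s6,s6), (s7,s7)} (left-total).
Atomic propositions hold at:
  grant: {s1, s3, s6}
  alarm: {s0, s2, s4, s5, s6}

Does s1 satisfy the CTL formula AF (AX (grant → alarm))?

Sat(grant → alarm) = {s0, s2, s4, s5, s6, s7}
Sat(AX (grant → alarm)) = {s : every successor in {s0, s2, s4, s5, s6, s7}} = {s2, s3, s5, s6, s7}
AF (AX (grant → alarm)): least fixpoint, start Z0 = {s2, s3, s5, s6, s7}, add states with every successor in Z. Already a fixed point.
Sat(AF (AX (grant → alarm))) = {s2, s3, s5, s6, s7}
s1 ∉ Sat(AF (AX (grant → alarm))) = {s2, s3, s5, s6, s7}, so the formula does not hold at s1.

No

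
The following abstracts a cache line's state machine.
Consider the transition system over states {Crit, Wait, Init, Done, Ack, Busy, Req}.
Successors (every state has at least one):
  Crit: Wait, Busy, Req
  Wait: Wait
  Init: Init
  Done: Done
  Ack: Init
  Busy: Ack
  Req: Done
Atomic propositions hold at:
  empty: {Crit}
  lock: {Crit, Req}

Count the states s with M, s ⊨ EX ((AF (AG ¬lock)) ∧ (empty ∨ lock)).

Sat(¬lock) = {Wait, Init, Done, Ack, Busy}
AG ¬lock: greatest fixpoint, start Z0 = {Wait, Init, Done, Ack, Busy}, keep only states in Sat with every successor in Z. Already a fixed point.
Sat(AG ¬lock) = {Wait, Init, Done, Ack, Busy}
AF (AG ¬lock): least fixpoint, start Z0 = {Wait, Init, Done, Ack, Busy}, add states with every successor in Z. Z1 = {Wait, Init, Done, Ack, Busy, Req}; Z2 = {Crit, Wait, Init, Done, Ack, Busy, Req}; fixed.
Sat(AF (AG ¬lock)) = {Crit, Wait, Init, Done, Ack, Busy, Req}
Sat(empty ∨ lock) = {Crit, Req}
Sat((AF (AG ¬lock)) ∧ (empty ∨ lock)) = {Crit, Req}
Sat(EX ((AF (AG ¬lock)) ∧ (empty ∨ lock))) = {s : some successor in {Crit, Req}} = {Crit}
|Sat(EX ((AF (AG ¬lock)) ∧ (empty ∨ lock)))| = |{Crit}| = 1.

1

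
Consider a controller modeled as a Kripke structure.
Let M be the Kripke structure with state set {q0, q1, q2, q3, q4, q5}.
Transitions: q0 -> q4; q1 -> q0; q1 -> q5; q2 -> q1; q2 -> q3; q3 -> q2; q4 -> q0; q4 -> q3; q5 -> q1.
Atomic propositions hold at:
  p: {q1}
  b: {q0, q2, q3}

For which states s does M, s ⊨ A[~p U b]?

{q0, q2, q3, q4}

Sat(~p) = {q0, q2, q3, q4, q5}
A[~p U b]: least fixpoint, start Z0 = Sat(b) = {q0, q2, q3}, add states in Sat(~p) with every successor in Z. Z1 = {q0, q2, q3, q4}; fixed.
Sat(A[~p U b]) = {q0, q2, q3, q4}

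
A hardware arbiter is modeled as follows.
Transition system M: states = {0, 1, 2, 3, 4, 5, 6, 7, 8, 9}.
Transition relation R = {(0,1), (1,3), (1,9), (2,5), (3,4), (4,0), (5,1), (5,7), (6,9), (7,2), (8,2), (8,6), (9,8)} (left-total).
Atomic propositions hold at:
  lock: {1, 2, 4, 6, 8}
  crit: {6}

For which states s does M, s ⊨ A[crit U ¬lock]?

Sat(¬lock) = {0, 3, 5, 7, 9}
A[crit U ¬lock]: least fixpoint, start Z0 = Sat(¬lock) = {0, 3, 5, 7, 9}, add states in Sat(crit) with every successor in Z. Z1 = {0, 3, 5, 6, 7, 9}; fixed.
Sat(A[crit U ¬lock]) = {0, 3, 5, 6, 7, 9}

{0, 3, 5, 6, 7, 9}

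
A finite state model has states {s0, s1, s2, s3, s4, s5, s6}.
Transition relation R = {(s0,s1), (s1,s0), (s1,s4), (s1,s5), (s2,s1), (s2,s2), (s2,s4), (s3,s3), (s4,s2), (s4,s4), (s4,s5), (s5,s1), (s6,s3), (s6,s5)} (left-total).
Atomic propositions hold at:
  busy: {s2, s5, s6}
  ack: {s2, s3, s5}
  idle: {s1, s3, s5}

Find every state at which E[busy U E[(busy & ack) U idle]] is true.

Sat(busy & ack) = {s2, s5}
E[(busy & ack) U idle]: least fixpoint, start Z0 = Sat(idle) = {s1, s3, s5}, add states in Sat(busy & ack) with some successor in Z. Z1 = {s1, s2, s3, s5}; fixed.
Sat(E[(busy & ack) U idle]) = {s1, s2, s3, s5}
E[busy U E[(busy & ack) U idle]]: least fixpoint, start Z0 = Sat(E[(busy & ack) U idle]) = {s1, s2, s3, s5}, add states in Sat(busy) with some successor in Z. Z1 = {s1, s2, s3, s5, s6}; fixed.
Sat(E[busy U E[(busy & ack) U idle]]) = {s1, s2, s3, s5, s6}

{s1, s2, s3, s5, s6}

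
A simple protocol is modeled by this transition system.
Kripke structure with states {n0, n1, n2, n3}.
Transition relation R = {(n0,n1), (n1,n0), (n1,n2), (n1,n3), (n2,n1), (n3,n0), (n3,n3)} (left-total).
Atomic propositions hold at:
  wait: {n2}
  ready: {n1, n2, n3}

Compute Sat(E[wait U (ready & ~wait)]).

{n1, n2, n3}

Sat(~wait) = {n0, n1, n3}
Sat(ready & ~wait) = {n1, n3}
E[wait U (ready & ~wait)]: least fixpoint, start Z0 = Sat((ready & ~wait)) = {n1, n3}, add states in Sat(wait) with some successor in Z. Z1 = {n1, n2, n3}; fixed.
Sat(E[wait U (ready & ~wait)]) = {n1, n2, n3}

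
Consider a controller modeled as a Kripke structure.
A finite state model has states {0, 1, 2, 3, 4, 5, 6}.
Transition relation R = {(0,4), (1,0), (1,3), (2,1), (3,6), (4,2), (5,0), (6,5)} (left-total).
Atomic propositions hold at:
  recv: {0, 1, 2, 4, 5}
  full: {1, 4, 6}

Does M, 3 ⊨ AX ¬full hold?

No

Sat(¬full) = {0, 2, 3, 5}
Sat(AX ¬full) = {s : every successor in {0, 2, 3, 5}} = {1, 4, 5, 6}
3 ∉ Sat(AX ¬full) = {1, 4, 5, 6}, so the formula does not hold at 3.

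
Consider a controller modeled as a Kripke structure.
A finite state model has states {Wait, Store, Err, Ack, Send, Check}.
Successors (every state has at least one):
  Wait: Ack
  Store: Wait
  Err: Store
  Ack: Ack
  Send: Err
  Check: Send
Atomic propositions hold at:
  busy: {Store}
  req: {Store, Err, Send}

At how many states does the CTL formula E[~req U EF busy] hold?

Sat(~req) = {Wait, Ack, Check}
EF busy: least fixpoint, start Z0 = {Store}, add states with some successor in Z. Z1 = {Store, Err}; Z2 = {Store, Err, Send}; Z3 = {Store, Err, Send, Check}; fixed.
Sat(EF busy) = {Store, Err, Send, Check}
E[~req U EF busy]: least fixpoint, start Z0 = Sat(EF busy) = {Store, Err, Send, Check}, add states in Sat(~req) with some successor in Z. Already a fixed point.
Sat(E[~req U EF busy]) = {Store, Err, Send, Check}
|Sat(E[~req U EF busy])| = |{Store, Err, Send, Check}| = 4.

4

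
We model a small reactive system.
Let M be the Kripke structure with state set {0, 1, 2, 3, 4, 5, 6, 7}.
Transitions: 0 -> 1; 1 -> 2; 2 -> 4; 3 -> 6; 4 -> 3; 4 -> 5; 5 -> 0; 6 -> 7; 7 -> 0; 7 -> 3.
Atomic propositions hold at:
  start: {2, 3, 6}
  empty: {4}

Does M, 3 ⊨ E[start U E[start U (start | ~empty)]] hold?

Sat(~empty) = {0, 1, 2, 3, 5, 6, 7}
Sat(start | ~empty) = {0, 1, 2, 3, 5, 6, 7}
E[start U (start | ~empty)]: least fixpoint, start Z0 = Sat((start | ~empty)) = {0, 1, 2, 3, 5, 6, 7}, add states in Sat(start) with some successor in Z. Already a fixed point.
Sat(E[start U (start | ~empty)]) = {0, 1, 2, 3, 5, 6, 7}
E[start U E[start U (start | ~empty)]]: least fixpoint, start Z0 = Sat(E[start U (start | ~empty)]) = {0, 1, 2, 3, 5, 6, 7}, add states in Sat(start) with some successor in Z. Already a fixed point.
Sat(E[start U E[start U (start | ~empty)]]) = {0, 1, 2, 3, 5, 6, 7}
3 ∈ Sat(E[start U E[start U (start | ~empty)]]) = {0, 1, 2, 3, 5, 6, 7}, so the formula holds at 3.

Yes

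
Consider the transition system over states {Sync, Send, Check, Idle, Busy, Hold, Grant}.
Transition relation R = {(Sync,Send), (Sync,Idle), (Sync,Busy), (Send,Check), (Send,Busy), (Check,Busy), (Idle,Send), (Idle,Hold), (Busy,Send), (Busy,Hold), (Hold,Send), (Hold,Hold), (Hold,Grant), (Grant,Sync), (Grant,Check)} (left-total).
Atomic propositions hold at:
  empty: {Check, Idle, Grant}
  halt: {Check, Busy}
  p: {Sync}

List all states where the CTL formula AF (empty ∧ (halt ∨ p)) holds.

{Check}

Sat(halt ∨ p) = {Sync, Check, Busy}
Sat(empty ∧ (halt ∨ p)) = {Check}
AF (empty ∧ (halt ∨ p)): least fixpoint, start Z0 = {Check}, add states with every successor in Z. Already a fixed point.
Sat(AF (empty ∧ (halt ∨ p))) = {Check}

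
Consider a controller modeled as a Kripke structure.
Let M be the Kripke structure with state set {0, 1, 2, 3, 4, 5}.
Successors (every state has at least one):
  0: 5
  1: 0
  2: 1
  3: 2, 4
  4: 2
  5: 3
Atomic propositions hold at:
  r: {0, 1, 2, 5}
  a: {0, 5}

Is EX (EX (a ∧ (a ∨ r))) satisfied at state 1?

Yes

Sat(a ∨ r) = {0, 1, 2, 5}
Sat(a ∧ (a ∨ r)) = {0, 5}
Sat(EX (a ∧ (a ∨ r))) = {s : some successor in {0, 5}} = {0, 1}
Sat(EX (EX (a ∧ (a ∨ r)))) = {s : some successor in {0, 1}} = {1, 2}
1 ∈ Sat(EX (EX (a ∧ (a ∨ r)))) = {1, 2}, so the formula holds at 1.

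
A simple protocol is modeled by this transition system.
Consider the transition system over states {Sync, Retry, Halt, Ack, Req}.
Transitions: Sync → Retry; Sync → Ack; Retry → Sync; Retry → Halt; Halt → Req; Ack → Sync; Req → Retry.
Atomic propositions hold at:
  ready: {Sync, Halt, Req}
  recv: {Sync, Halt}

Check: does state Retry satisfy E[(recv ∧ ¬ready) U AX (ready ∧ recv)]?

Sat(¬ready) = {Retry, Ack}
Sat(recv ∧ ¬ready) = ∅
Sat(ready ∧ recv) = {Sync, Halt}
Sat(AX (ready ∧ recv)) = {s : every successor in {Sync, Halt}} = {Retry, Ack}
E[(recv ∧ ¬ready) U AX (ready ∧ recv)]: least fixpoint, start Z0 = Sat(AX (ready ∧ recv)) = {Retry, Ack}, add states in Sat(recv ∧ ¬ready) with some successor in Z. Already a fixed point.
Sat(E[(recv ∧ ¬ready) U AX (ready ∧ recv)]) = {Retry, Ack}
Retry ∈ Sat(E[(recv ∧ ¬ready) U AX (ready ∧ recv)]) = {Retry, Ack}, so the formula holds at Retry.

Yes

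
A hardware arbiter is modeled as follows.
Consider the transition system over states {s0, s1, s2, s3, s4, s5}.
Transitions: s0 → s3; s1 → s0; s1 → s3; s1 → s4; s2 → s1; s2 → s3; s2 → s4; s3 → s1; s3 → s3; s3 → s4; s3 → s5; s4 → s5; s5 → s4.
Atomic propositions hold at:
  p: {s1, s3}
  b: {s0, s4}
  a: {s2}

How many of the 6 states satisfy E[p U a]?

1

E[p U a]: least fixpoint, start Z0 = Sat(a) = {s2}, add states in Sat(p) with some successor in Z. Already a fixed point.
Sat(E[p U a]) = {s2}
|Sat(E[p U a])| = |{s2}| = 1.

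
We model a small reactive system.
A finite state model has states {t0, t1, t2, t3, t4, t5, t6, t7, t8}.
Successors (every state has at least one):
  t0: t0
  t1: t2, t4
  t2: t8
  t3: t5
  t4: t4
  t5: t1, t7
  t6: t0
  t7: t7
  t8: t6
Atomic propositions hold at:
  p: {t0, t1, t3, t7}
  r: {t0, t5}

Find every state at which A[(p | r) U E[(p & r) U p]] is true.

Sat(p | r) = {t0, t1, t3, t5, t7}
Sat(p & r) = {t0}
E[(p & r) U p]: least fixpoint, start Z0 = Sat(p) = {t0, t1, t3, t7}, add states in Sat(p & r) with some successor in Z. Already a fixed point.
Sat(E[(p & r) U p]) = {t0, t1, t3, t7}
A[(p | r) U E[(p & r) U p]]: least fixpoint, start Z0 = Sat(E[(p & r) U p]) = {t0, t1, t3, t7}, add states in Sat(p | r) with every successor in Z. Z1 = {t0, t1, t3, t5, t7}; fixed.
Sat(A[(p | r) U E[(p & r) U p]]) = {t0, t1, t3, t5, t7}

{t0, t1, t3, t5, t7}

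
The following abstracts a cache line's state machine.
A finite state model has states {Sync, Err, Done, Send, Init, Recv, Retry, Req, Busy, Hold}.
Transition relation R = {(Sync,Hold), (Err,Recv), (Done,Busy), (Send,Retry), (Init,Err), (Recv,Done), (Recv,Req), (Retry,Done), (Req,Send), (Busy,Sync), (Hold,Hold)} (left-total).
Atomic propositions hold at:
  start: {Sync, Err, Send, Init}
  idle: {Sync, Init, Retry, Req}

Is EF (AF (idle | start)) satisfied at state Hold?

No

Sat(idle | start) = {Sync, Err, Send, Init, Retry, Req}
AF (idle | start): least fixpoint, start Z0 = {Sync, Err, Send, Init, Retry, Req}, add states with every successor in Z. Z1 = {Sync, Err, Send, Init, Retry, Req, Busy}; Z2 = {Sync, Err, Done, Send, Init, Retry, Req, Busy}; Z3 = {Sync, Err, Done, Send, Init, Recv, Retry, Req, Busy}; fixed.
Sat(AF (idle | start)) = {Sync, Err, Done, Send, Init, Recv, Retry, Req, Busy}
EF (AF (idle | start)): least fixpoint, start Z0 = {Sync, Err, Done, Send, Init, Recv, Retry, Req, Busy}, add states with some successor in Z. Already a fixed point.
Sat(EF (AF (idle | start))) = {Sync, Err, Done, Send, Init, Recv, Retry, Req, Busy}
Hold ∉ Sat(EF (AF (idle | start))) = {Sync, Err, Done, Send, Init, Recv, Retry, Req, Busy}, so the formula does not hold at Hold.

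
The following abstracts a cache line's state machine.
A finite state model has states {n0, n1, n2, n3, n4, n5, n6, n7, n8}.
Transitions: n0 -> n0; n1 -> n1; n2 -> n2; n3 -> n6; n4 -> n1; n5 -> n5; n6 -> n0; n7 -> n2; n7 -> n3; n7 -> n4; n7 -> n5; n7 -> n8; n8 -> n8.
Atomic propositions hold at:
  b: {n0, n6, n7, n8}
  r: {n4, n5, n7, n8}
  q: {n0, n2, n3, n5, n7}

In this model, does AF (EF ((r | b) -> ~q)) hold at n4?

Sat(r | b) = {n0, n4, n5, n6, n7, n8}
Sat(~q) = {n1, n4, n6, n8}
Sat((r | b) -> ~q) = {n1, n2, n3, n4, n6, n8}
EF ((r | b) -> ~q): least fixpoint, start Z0 = {n1, n2, n3, n4, n6, n8}, add states with some successor in Z. Z1 = {n1, n2, n3, n4, n6, n7, n8}; fixed.
Sat(EF ((r | b) -> ~q)) = {n1, n2, n3, n4, n6, n7, n8}
AF (EF ((r | b) -> ~q)): least fixpoint, start Z0 = {n1, n2, n3, n4, n6, n7, n8}, add states with every successor in Z. Already a fixed point.
Sat(AF (EF ((r | b) -> ~q))) = {n1, n2, n3, n4, n6, n7, n8}
n4 ∈ Sat(AF (EF ((r | b) -> ~q))) = {n1, n2, n3, n4, n6, n7, n8}, so the formula holds at n4.

Yes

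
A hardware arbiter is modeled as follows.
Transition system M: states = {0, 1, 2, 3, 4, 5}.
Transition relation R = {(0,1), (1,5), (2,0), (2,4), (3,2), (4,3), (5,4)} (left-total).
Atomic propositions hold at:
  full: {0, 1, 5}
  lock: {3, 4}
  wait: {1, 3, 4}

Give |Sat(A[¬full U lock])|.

Sat(¬full) = {2, 3, 4}
A[¬full U lock]: least fixpoint, start Z0 = Sat(lock) = {3, 4}, add states in Sat(¬full) with every successor in Z. Already a fixed point.
Sat(A[¬full U lock]) = {3, 4}
|Sat(A[¬full U lock])| = |{3, 4}| = 2.

2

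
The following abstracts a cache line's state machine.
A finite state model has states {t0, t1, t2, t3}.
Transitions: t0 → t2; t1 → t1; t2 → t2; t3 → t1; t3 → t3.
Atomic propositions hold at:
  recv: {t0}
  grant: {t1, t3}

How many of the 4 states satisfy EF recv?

EF recv: least fixpoint, start Z0 = {t0}, add states with some successor in Z. Already a fixed point.
Sat(EF recv) = {t0}
|Sat(EF recv)| = |{t0}| = 1.

1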